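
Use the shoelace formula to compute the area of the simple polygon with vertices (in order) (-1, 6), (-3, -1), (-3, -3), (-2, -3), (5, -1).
Area = 37

Shoelace formula: Area = (1/2) |Σ_i (x_i · y_{i+1} − x_{i+1} · y_i)| (indices mod n). Compute each cross term:
  (-1)(-1) − (-3)(6) = 19
  (-3)(-3) − (-3)(-1) = 6
  (-3)(-3) − (-2)(-3) = 3
  (-2)(-1) − (5)(-3) = 17
  (5)(6) − (-1)(-1) = 29
Sum = 74, so (signed) Area = 74/2 = 37, |Area| = 37.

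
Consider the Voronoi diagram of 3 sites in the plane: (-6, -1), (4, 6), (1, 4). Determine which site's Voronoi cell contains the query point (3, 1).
Nearest site = (1, 4)

The Voronoi cell of site s contains exactly those query points closer to s than to any other site. Compute squared distances from q = (3, 1) to each site:
  (1 − 3)² + (4 − 1)² = 13
  (4 − 3)² + (6 − 1)² = 26
  (-6 − 3)² + (-1 − 1)² = 85
Minimum is attained by (1, 4), so q lies in its Voronoi cell.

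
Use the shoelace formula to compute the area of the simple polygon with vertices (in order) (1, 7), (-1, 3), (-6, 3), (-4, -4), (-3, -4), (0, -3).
Area = 77/2

Shoelace formula: Area = (1/2) |Σ_i (x_i · y_{i+1} − x_{i+1} · y_i)| (indices mod n). Compute each cross term:
  (1)(3) − (-1)(7) = 10
  (-1)(3) − (-6)(3) = 15
  (-6)(-4) − (-4)(3) = 36
  (-4)(-4) − (-3)(-4) = 4
  (-3)(-3) − (0)(-4) = 9
  (0)(7) − (1)(-3) = 3
Sum = 77, so (signed) Area = 77/2 = 77/2, |Area| = 77/2.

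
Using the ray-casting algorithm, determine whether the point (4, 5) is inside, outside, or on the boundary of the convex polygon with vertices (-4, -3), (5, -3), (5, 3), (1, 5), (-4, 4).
The point (4, 5) lies strictly outside the polygon

Cast a horizontal ray to the right from the query point and count how many polygon edges it crosses (each edge strictly once or zero times, handled with the usual half-open convention). 
Parity of crossings → even ⇒ outside.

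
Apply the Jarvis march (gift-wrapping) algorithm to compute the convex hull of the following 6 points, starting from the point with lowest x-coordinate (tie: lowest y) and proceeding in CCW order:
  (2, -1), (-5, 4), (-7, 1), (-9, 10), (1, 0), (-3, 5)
Hull (CCW) = [(-9, 10), (-7, 1), (2, -1), (-3, 5)]

Jarvis march: at each step, from the current hull vertex p, select the next vertex q as the point such that every other point lies strictly to the left of (or on) the directed line p → q. (Equivalently: for every other point r, the cross product (q − p) × (r − p) ≥ 0.)
Starting point (lowest x, tie lowest y): (-9, 10). Wrap until returning to start. Resulting hull: (-9, 10), (-7, 1), (2, -1), (-3, 5).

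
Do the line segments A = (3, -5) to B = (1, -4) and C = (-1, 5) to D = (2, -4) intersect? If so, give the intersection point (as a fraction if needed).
No (intersection of containing lines falls outside at least one segment)

Parametrize and solve: t = 2/5, s = 16/15. At least one of these is outside [0, 1], so the segments do not intersect.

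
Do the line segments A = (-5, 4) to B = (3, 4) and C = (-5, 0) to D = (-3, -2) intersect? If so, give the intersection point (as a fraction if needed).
No (intersection of containing lines falls outside at least one segment)

Parametrize and solve: t = -1/2, s = -2. At least one of these is outside [0, 1], so the segments do not intersect.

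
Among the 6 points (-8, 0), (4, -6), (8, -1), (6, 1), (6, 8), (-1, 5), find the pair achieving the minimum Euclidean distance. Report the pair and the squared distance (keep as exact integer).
Pair = ((8, -1), (6, 1)); squared distance = 8

Compute all C(6, 2) = 15 pairwise squared distances (x_i − x_j)² + (y_i − y_j)². The minimum is 8, attained by the pair ((8, -1), (6, 1)).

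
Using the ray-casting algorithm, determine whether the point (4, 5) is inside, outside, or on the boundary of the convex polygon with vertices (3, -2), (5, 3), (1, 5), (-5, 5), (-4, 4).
The point (4, 5) lies strictly outside the polygon

Cast a horizontal ray to the right from the query point and count how many polygon edges it crosses (each edge strictly once or zero times, handled with the usual half-open convention). 
Parity of crossings → even ⇒ outside.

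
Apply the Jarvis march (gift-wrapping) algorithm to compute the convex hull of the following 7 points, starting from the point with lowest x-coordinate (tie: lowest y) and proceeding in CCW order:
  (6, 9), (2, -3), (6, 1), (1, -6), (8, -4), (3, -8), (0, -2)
Hull (CCW) = [(0, -2), (1, -6), (3, -8), (8, -4), (6, 9)]

Jarvis march: at each step, from the current hull vertex p, select the next vertex q as the point such that every other point lies strictly to the left of (or on) the directed line p → q. (Equivalently: for every other point r, the cross product (q − p) × (r − p) ≥ 0.)
Starting point (lowest x, tie lowest y): (0, -2). Wrap until returning to start. Resulting hull: (0, -2), (1, -6), (3, -8), (8, -4), (6, 9).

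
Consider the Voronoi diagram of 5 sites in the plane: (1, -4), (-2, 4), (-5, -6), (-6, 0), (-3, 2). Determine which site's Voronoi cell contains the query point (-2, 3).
Nearest site = (-2, 4)

The Voronoi cell of site s contains exactly those query points closer to s than to any other site. Compute squared distances from q = (-2, 3) to each site:
  (-2 − -2)² + (4 − 3)² = 1
  (-3 − -2)² + (2 − 3)² = 2
  (-6 − -2)² + (0 − 3)² = 25
  (1 − -2)² + (-4 − 3)² = 58
  (-5 − -2)² + (-6 − 3)² = 90
Minimum is attained by (-2, 4), so q lies in its Voronoi cell.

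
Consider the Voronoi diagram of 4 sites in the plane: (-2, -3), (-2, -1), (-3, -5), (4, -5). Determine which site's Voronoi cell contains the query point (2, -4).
Nearest site = (4, -5)

The Voronoi cell of site s contains exactly those query points closer to s than to any other site. Compute squared distances from q = (2, -4) to each site:
  (4 − 2)² + (-5 − -4)² = 5
  (-2 − 2)² + (-3 − -4)² = 17
  (-2 − 2)² + (-1 − -4)² = 25
  (-3 − 2)² + (-5 − -4)² = 26
Minimum is attained by (4, -5), so q lies in its Voronoi cell.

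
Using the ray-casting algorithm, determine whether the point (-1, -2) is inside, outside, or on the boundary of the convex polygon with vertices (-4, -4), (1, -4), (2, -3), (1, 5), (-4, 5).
The point (-1, -2) lies strictly inside the polygon

Cast a horizontal ray to the right from the query point and count how many polygon edges it crosses (each edge strictly once or zero times, handled with the usual half-open convention). 
Parity of crossings → odd ⇒ inside.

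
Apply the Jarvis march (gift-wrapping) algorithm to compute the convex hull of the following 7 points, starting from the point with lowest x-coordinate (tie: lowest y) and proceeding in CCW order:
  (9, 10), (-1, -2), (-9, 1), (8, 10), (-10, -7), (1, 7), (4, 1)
Hull (CCW) = [(-10, -7), (-1, -2), (4, 1), (9, 10), (8, 10), (1, 7), (-9, 1)]

Jarvis march: at each step, from the current hull vertex p, select the next vertex q as the point such that every other point lies strictly to the left of (or on) the directed line p → q. (Equivalently: for every other point r, the cross product (q − p) × (r − p) ≥ 0.)
Starting point (lowest x, tie lowest y): (-10, -7). Wrap until returning to start. Resulting hull: (-10, -7), (-1, -2), (4, 1), (9, 10), (8, 10), (1, 7), (-9, 1).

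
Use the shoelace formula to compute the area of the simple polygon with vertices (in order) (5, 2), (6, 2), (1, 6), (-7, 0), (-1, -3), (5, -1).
Area = 63

Shoelace formula: Area = (1/2) |Σ_i (x_i · y_{i+1} − x_{i+1} · y_i)| (indices mod n). Compute each cross term:
  (5)(2) − (6)(2) = -2
  (6)(6) − (1)(2) = 34
  (1)(0) − (-7)(6) = 42
  (-7)(-3) − (-1)(0) = 21
  (-1)(-1) − (5)(-3) = 16
  (5)(2) − (5)(-1) = 15
Sum = 126, so (signed) Area = 126/2 = 63, |Area| = 63.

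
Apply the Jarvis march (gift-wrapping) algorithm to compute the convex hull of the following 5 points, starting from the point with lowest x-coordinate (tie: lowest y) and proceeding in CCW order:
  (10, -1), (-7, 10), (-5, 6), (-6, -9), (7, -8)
Hull (CCW) = [(-7, 10), (-6, -9), (7, -8), (10, -1)]

Jarvis march: at each step, from the current hull vertex p, select the next vertex q as the point such that every other point lies strictly to the left of (or on) the directed line p → q. (Equivalently: for every other point r, the cross product (q − p) × (r − p) ≥ 0.)
Starting point (lowest x, tie lowest y): (-7, 10). Wrap until returning to start. Resulting hull: (-7, 10), (-6, -9), (7, -8), (10, -1).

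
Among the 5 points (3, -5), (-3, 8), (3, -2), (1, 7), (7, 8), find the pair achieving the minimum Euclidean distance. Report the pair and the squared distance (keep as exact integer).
Pair = ((3, -5), (3, -2)); squared distance = 9

Compute all C(5, 2) = 10 pairwise squared distances (x_i − x_j)² + (y_i − y_j)². The minimum is 9, attained by the pair ((3, -5), (3, -2)).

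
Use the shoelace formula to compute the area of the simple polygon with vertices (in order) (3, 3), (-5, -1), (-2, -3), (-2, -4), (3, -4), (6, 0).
Area = 89/2

Shoelace formula: Area = (1/2) |Σ_i (x_i · y_{i+1} − x_{i+1} · y_i)| (indices mod n). Compute each cross term:
  (3)(-1) − (-5)(3) = 12
  (-5)(-3) − (-2)(-1) = 13
  (-2)(-4) − (-2)(-3) = 2
  (-2)(-4) − (3)(-4) = 20
  (3)(0) − (6)(-4) = 24
  (6)(3) − (3)(0) = 18
Sum = 89, so (signed) Area = 89/2 = 89/2, |Area| = 89/2.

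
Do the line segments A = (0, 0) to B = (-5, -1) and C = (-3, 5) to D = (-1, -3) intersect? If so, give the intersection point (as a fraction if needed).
Yes; intersection at (-5/3, -1/3) (t = 1/3 on AB, s = 2/3 on CD)

Parametrize AB as A + t(B − A) = (0 + -5 t, 0 + -1 t) and CD as C + s(D − C) = (-3 + 2 s, 5 + -8 s). Solve the linear system for (t, s). Determinant = -42 ≠ 0, so a unique intersection of the containing lines exists. Solution: t = 1/3, s = 2/3 — both in [0, 1], so the segments cross. Intersection point: (-5/3, -1/3).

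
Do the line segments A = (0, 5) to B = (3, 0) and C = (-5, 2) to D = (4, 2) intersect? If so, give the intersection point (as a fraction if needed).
Yes; intersection at (9/5, 2) (t = 3/5 on AB, s = 34/45 on CD)

Parametrize AB as A + t(B − A) = (0 + 3 t, 5 + -5 t) and CD as C + s(D − C) = (-5 + 9 s, 2 + 0 s). Solve the linear system for (t, s). Determinant = -45 ≠ 0, so a unique intersection of the containing lines exists. Solution: t = 3/5, s = 34/45 — both in [0, 1], so the segments cross. Intersection point: (9/5, 2).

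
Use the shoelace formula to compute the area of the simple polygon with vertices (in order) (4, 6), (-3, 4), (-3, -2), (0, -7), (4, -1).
Area = 129/2

Shoelace formula: Area = (1/2) |Σ_i (x_i · y_{i+1} − x_{i+1} · y_i)| (indices mod n). Compute each cross term:
  (4)(4) − (-3)(6) = 34
  (-3)(-2) − (-3)(4) = 18
  (-3)(-7) − (0)(-2) = 21
  (0)(-1) − (4)(-7) = 28
  (4)(6) − (4)(-1) = 28
Sum = 129, so (signed) Area = 129/2 = 129/2, |Area| = 129/2.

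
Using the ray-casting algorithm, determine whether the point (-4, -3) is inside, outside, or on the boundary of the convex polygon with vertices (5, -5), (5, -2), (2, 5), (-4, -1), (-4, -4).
The point (-4, -3) lies on the polygon boundary

Boundary check: the query satisfies the collinearity and bounding-box conditions for some polygon edge, so it lies exactly on the boundary.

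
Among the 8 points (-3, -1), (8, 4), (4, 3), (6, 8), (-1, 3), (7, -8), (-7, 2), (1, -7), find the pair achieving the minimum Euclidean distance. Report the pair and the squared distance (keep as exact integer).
Pair = ((8, 4), (4, 3)); squared distance = 17

Compute all C(8, 2) = 28 pairwise squared distances (x_i − x_j)² + (y_i − y_j)². The minimum is 17, attained by the pair ((8, 4), (4, 3)).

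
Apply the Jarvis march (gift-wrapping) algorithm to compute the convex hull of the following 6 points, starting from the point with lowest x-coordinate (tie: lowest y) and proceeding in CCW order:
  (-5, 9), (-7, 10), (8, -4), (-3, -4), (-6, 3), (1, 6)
Hull (CCW) = [(-7, 10), (-6, 3), (-3, -4), (8, -4), (1, 6)]

Jarvis march: at each step, from the current hull vertex p, select the next vertex q as the point such that every other point lies strictly to the left of (or on) the directed line p → q. (Equivalently: for every other point r, the cross product (q − p) × (r − p) ≥ 0.)
Starting point (lowest x, tie lowest y): (-7, 10). Wrap until returning to start. Resulting hull: (-7, 10), (-6, 3), (-3, -4), (8, -4), (1, 6).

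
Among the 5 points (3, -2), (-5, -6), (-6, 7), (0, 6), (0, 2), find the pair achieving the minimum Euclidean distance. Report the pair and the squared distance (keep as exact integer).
Pair = ((0, 6), (0, 2)); squared distance = 16

Compute all C(5, 2) = 10 pairwise squared distances (x_i − x_j)² + (y_i − y_j)². The minimum is 16, attained by the pair ((0, 6), (0, 2)).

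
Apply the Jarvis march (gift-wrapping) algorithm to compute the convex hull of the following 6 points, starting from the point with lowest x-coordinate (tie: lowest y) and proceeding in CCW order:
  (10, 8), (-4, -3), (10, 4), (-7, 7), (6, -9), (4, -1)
Hull (CCW) = [(-7, 7), (-4, -3), (6, -9), (10, 4), (10, 8)]

Jarvis march: at each step, from the current hull vertex p, select the next vertex q as the point such that every other point lies strictly to the left of (or on) the directed line p → q. (Equivalently: for every other point r, the cross product (q − p) × (r − p) ≥ 0.)
Starting point (lowest x, tie lowest y): (-7, 7). Wrap until returning to start. Resulting hull: (-7, 7), (-4, -3), (6, -9), (10, 4), (10, 8).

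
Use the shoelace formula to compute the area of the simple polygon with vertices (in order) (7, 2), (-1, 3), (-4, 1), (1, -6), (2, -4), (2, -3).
Area = 46

Shoelace formula: Area = (1/2) |Σ_i (x_i · y_{i+1} − x_{i+1} · y_i)| (indices mod n). Compute each cross term:
  (7)(3) − (-1)(2) = 23
  (-1)(1) − (-4)(3) = 11
  (-4)(-6) − (1)(1) = 23
  (1)(-4) − (2)(-6) = 8
  (2)(-3) − (2)(-4) = 2
  (2)(2) − (7)(-3) = 25
Sum = 92, so (signed) Area = 92/2 = 46, |Area| = 46.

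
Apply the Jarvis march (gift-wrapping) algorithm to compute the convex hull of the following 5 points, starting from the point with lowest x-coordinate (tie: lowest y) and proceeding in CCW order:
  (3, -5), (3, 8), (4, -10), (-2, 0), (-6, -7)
Hull (CCW) = [(-6, -7), (4, -10), (3, 8), (-2, 0)]

Jarvis march: at each step, from the current hull vertex p, select the next vertex q as the point such that every other point lies strictly to the left of (or on) the directed line p → q. (Equivalently: for every other point r, the cross product (q − p) × (r − p) ≥ 0.)
Starting point (lowest x, tie lowest y): (-6, -7). Wrap until returning to start. Resulting hull: (-6, -7), (4, -10), (3, 8), (-2, 0).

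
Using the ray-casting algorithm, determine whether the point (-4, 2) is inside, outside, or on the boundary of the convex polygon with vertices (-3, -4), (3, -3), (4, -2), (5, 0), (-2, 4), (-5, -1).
The point (-4, 2) lies strictly outside the polygon

Cast a horizontal ray to the right from the query point and count how many polygon edges it crosses (each edge strictly once or zero times, handled with the usual half-open convention). 
Parity of crossings → even ⇒ outside.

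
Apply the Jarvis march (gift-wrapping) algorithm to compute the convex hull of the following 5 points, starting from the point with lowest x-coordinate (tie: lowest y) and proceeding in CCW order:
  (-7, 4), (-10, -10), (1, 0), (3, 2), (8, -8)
Hull (CCW) = [(-10, -10), (8, -8), (3, 2), (-7, 4)]

Jarvis march: at each step, from the current hull vertex p, select the next vertex q as the point such that every other point lies strictly to the left of (or on) the directed line p → q. (Equivalently: for every other point r, the cross product (q − p) × (r − p) ≥ 0.)
Starting point (lowest x, tie lowest y): (-10, -10). Wrap until returning to start. Resulting hull: (-10, -10), (8, -8), (3, 2), (-7, 4).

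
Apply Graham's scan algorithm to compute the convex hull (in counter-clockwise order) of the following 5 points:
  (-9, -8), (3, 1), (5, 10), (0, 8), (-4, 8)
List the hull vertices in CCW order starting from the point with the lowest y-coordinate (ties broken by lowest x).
Hull (CCW) = [(-9, -8), (3, 1), (5, 10), (-4, 8)]

Graham scan procedure:
  1. Find the pivot p₀ = point with lowest y (tie → lowest x): (-9, -8).
  2. Sort the remaining points by polar angle around p₀.
  3. Walk through sorted points, maintaining a stack; pop the top while the last three entries make a non-left turn (cross product ≤ 0).
  4. Final stack is the convex hull in CCW order: (-9, -8), (3, 1), (5, 10), (-4, 8).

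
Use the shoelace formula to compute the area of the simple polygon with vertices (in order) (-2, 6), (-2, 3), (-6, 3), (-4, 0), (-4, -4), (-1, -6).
Area = 24

Shoelace formula: Area = (1/2) |Σ_i (x_i · y_{i+1} − x_{i+1} · y_i)| (indices mod n). Compute each cross term:
  (-2)(3) − (-2)(6) = 6
  (-2)(3) − (-6)(3) = 12
  (-6)(0) − (-4)(3) = 12
  (-4)(-4) − (-4)(0) = 16
  (-4)(-6) − (-1)(-4) = 20
  (-1)(6) − (-2)(-6) = -18
Sum = 48, so (signed) Area = 48/2 = 24, |Area| = 24.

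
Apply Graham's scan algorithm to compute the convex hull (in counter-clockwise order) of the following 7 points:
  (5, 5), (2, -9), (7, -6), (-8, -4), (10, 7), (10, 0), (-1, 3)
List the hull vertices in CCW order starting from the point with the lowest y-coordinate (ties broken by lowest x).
Hull (CCW) = [(2, -9), (7, -6), (10, 0), (10, 7), (-1, 3), (-8, -4)]

Graham scan procedure:
  1. Find the pivot p₀ = point with lowest y (tie → lowest x): (2, -9).
  2. Sort the remaining points by polar angle around p₀.
  3. Walk through sorted points, maintaining a stack; pop the top while the last three entries make a non-left turn (cross product ≤ 0).
  4. Final stack is the convex hull in CCW order: (2, -9), (7, -6), (10, 0), (10, 7), (-1, 3), (-8, -4).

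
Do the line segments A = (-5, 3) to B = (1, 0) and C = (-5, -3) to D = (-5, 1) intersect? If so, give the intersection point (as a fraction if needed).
No (intersection of containing lines falls outside at least one segment)

Parametrize and solve: t = 0, s = 3/2. At least one of these is outside [0, 1], so the segments do not intersect.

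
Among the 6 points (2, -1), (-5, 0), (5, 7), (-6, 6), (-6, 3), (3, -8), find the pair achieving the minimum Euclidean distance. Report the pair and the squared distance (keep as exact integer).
Pair = ((-6, 6), (-6, 3)); squared distance = 9

Compute all C(6, 2) = 15 pairwise squared distances (x_i − x_j)² + (y_i − y_j)². The minimum is 9, attained by the pair ((-6, 6), (-6, 3)).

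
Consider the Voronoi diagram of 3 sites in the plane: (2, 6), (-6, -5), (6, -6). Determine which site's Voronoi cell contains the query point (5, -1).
Nearest site = (6, -6)

The Voronoi cell of site s contains exactly those query points closer to s than to any other site. Compute squared distances from q = (5, -1) to each site:
  (6 − 5)² + (-6 − -1)² = 26
  (2 − 5)² + (6 − -1)² = 58
  (-6 − 5)² + (-5 − -1)² = 137
Minimum is attained by (6, -6), so q lies in its Voronoi cell.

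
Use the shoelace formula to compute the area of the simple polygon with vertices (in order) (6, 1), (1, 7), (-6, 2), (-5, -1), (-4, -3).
Area = 63

Shoelace formula: Area = (1/2) |Σ_i (x_i · y_{i+1} − x_{i+1} · y_i)| (indices mod n). Compute each cross term:
  (6)(7) − (1)(1) = 41
  (1)(2) − (-6)(7) = 44
  (-6)(-1) − (-5)(2) = 16
  (-5)(-3) − (-4)(-1) = 11
  (-4)(1) − (6)(-3) = 14
Sum = 126, so (signed) Area = 126/2 = 63, |Area| = 63.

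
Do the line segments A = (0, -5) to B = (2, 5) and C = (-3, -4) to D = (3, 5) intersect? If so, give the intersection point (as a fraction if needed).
Yes; intersection at (11/7, 20/7) (t = 11/14 on AB, s = 16/21 on CD)

Parametrize AB as A + t(B − A) = (0 + 2 t, -5 + 10 t) and CD as C + s(D − C) = (-3 + 6 s, -4 + 9 s). Solve the linear system for (t, s). Determinant = 42 ≠ 0, so a unique intersection of the containing lines exists. Solution: t = 11/14, s = 16/21 — both in [0, 1], so the segments cross. Intersection point: (11/7, 20/7).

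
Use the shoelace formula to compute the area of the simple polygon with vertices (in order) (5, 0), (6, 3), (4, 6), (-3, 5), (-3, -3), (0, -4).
Area = 133/2

Shoelace formula: Area = (1/2) |Σ_i (x_i · y_{i+1} − x_{i+1} · y_i)| (indices mod n). Compute each cross term:
  (5)(3) − (6)(0) = 15
  (6)(6) − (4)(3) = 24
  (4)(5) − (-3)(6) = 38
  (-3)(-3) − (-3)(5) = 24
  (-3)(-4) − (0)(-3) = 12
  (0)(0) − (5)(-4) = 20
Sum = 133, so (signed) Area = 133/2 = 133/2, |Area| = 133/2.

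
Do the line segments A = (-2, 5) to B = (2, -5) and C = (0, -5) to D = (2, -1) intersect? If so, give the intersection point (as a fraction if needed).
Yes; intersection at (10/9, -25/9) (t = 7/9 on AB, s = 5/9 on CD)

Parametrize AB as A + t(B − A) = (-2 + 4 t, 5 + -10 t) and CD as C + s(D − C) = (0 + 2 s, -5 + 4 s). Solve the linear system for (t, s). Determinant = -36 ≠ 0, so a unique intersection of the containing lines exists. Solution: t = 7/9, s = 5/9 — both in [0, 1], so the segments cross. Intersection point: (10/9, -25/9).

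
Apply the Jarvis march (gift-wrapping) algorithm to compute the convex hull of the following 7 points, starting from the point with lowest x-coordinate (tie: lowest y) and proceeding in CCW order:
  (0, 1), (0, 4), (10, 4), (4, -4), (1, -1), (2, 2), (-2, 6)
Hull (CCW) = [(-2, 6), (0, 1), (1, -1), (4, -4), (10, 4)]

Jarvis march: at each step, from the current hull vertex p, select the next vertex q as the point such that every other point lies strictly to the left of (or on) the directed line p → q. (Equivalently: for every other point r, the cross product (q − p) × (r − p) ≥ 0.)
Starting point (lowest x, tie lowest y): (-2, 6). Wrap until returning to start. Resulting hull: (-2, 6), (0, 1), (1, -1), (4, -4), (10, 4).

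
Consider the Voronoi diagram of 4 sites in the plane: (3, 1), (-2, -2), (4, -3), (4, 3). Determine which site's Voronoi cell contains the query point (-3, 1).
Nearest site = (-2, -2)

The Voronoi cell of site s contains exactly those query points closer to s than to any other site. Compute squared distances from q = (-3, 1) to each site:
  (-2 − -3)² + (-2 − 1)² = 10
  (3 − -3)² + (1 − 1)² = 36
  (4 − -3)² + (3 − 1)² = 53
  (4 − -3)² + (-3 − 1)² = 65
Minimum is attained by (-2, -2), so q lies in its Voronoi cell.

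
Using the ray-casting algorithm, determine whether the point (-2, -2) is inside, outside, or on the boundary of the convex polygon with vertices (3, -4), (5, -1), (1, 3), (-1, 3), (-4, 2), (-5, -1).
The point (-2, -2) lies strictly inside the polygon

Cast a horizontal ray to the right from the query point and count how many polygon edges it crosses (each edge strictly once or zero times, handled with the usual half-open convention). 
Parity of crossings → odd ⇒ inside.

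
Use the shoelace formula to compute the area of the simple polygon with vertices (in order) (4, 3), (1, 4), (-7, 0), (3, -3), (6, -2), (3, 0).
Area = 89/2

Shoelace formula: Area = (1/2) |Σ_i (x_i · y_{i+1} − x_{i+1} · y_i)| (indices mod n). Compute each cross term:
  (4)(4) − (1)(3) = 13
  (1)(0) − (-7)(4) = 28
  (-7)(-3) − (3)(0) = 21
  (3)(-2) − (6)(-3) = 12
  (6)(0) − (3)(-2) = 6
  (3)(3) − (4)(0) = 9
Sum = 89, so (signed) Area = 89/2 = 89/2, |Area| = 89/2.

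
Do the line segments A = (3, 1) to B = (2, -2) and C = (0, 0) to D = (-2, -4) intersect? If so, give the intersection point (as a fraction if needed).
No (intersection of containing lines falls outside at least one segment)

Parametrize and solve: t = -5, s = -4. At least one of these is outside [0, 1], so the segments do not intersect.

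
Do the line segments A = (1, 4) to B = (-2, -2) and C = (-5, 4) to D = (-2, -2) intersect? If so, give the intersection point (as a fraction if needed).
Yes; intersection at (-2, -2) (t = 1 on AB, s = 1 on CD)

Parametrize AB as A + t(B − A) = (1 + -3 t, 4 + -6 t) and CD as C + s(D − C) = (-5 + 3 s, 4 + -6 s). Solve the linear system for (t, s). Determinant = -36 ≠ 0, so a unique intersection of the containing lines exists. Solution: t = 1, s = 1 — both in [0, 1], so the segments cross. Intersection point: (-2, -2).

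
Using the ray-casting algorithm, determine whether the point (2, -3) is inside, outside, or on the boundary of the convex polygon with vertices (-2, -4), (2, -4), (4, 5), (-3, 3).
The point (2, -3) lies strictly inside the polygon

Cast a horizontal ray to the right from the query point and count how many polygon edges it crosses (each edge strictly once or zero times, handled with the usual half-open convention). 
Parity of crossings → odd ⇒ inside.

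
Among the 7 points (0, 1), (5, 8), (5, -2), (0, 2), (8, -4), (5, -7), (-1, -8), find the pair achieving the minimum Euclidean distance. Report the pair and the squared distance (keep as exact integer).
Pair = ((0, 1), (0, 2)); squared distance = 1

Compute all C(7, 2) = 21 pairwise squared distances (x_i − x_j)² + (y_i − y_j)². The minimum is 1, attained by the pair ((0, 1), (0, 2)).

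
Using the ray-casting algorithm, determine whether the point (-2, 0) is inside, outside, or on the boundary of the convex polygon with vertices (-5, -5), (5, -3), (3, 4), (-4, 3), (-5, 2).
The point (-2, 0) lies strictly inside the polygon

Cast a horizontal ray to the right from the query point and count how many polygon edges it crosses (each edge strictly once or zero times, handled with the usual half-open convention). 
Parity of crossings → odd ⇒ inside.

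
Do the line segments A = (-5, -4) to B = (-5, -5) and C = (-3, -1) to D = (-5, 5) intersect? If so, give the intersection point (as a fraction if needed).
No (intersection of containing lines falls outside at least one segment)

Parametrize and solve: t = -9, s = 1. At least one of these is outside [0, 1], so the segments do not intersect.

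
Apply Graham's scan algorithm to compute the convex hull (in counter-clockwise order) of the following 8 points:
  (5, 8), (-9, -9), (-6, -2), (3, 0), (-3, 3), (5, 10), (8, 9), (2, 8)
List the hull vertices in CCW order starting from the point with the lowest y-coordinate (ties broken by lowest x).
Hull (CCW) = [(-9, -9), (3, 0), (8, 9), (5, 10), (2, 8), (-3, 3), (-6, -2)]

Graham scan procedure:
  1. Find the pivot p₀ = point with lowest y (tie → lowest x): (-9, -9).
  2. Sort the remaining points by polar angle around p₀.
  3. Walk through sorted points, maintaining a stack; pop the top while the last three entries make a non-left turn (cross product ≤ 0).
  4. Final stack is the convex hull in CCW order: (-9, -9), (3, 0), (8, 9), (5, 10), (2, 8), (-3, 3), (-6, -2).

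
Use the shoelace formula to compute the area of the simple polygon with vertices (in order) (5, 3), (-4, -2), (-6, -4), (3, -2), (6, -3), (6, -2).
Area = 67/2

Shoelace formula: Area = (1/2) |Σ_i (x_i · y_{i+1} − x_{i+1} · y_i)| (indices mod n). Compute each cross term:
  (5)(-2) − (-4)(3) = 2
  (-4)(-4) − (-6)(-2) = 4
  (-6)(-2) − (3)(-4) = 24
  (3)(-3) − (6)(-2) = 3
  (6)(-2) − (6)(-3) = 6
  (6)(3) − (5)(-2) = 28
Sum = 67, so (signed) Area = 67/2 = 67/2, |Area| = 67/2.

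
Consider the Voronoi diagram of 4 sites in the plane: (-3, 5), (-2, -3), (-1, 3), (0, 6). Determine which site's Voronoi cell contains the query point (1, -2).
Nearest site = (-2, -3)

The Voronoi cell of site s contains exactly those query points closer to s than to any other site. Compute squared distances from q = (1, -2) to each site:
  (-2 − 1)² + (-3 − -2)² = 10
  (-1 − 1)² + (3 − -2)² = 29
  (-3 − 1)² + (5 − -2)² = 65
  (0 − 1)² + (6 − -2)² = 65
Minimum is attained by (-2, -3), so q lies in its Voronoi cell.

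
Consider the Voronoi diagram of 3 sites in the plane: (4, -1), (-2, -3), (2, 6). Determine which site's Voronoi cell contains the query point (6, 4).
Nearest site = (2, 6)

The Voronoi cell of site s contains exactly those query points closer to s than to any other site. Compute squared distances from q = (6, 4) to each site:
  (2 − 6)² + (6 − 4)² = 20
  (4 − 6)² + (-1 − 4)² = 29
  (-2 − 6)² + (-3 − 4)² = 113
Minimum is attained by (2, 6), so q lies in its Voronoi cell.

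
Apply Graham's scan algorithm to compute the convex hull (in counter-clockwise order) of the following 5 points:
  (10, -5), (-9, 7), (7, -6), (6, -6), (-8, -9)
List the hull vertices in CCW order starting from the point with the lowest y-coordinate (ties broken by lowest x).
Hull (CCW) = [(-8, -9), (7, -6), (10, -5), (-9, 7)]

Graham scan procedure:
  1. Find the pivot p₀ = point with lowest y (tie → lowest x): (-8, -9).
  2. Sort the remaining points by polar angle around p₀.
  3. Walk through sorted points, maintaining a stack; pop the top while the last three entries make a non-left turn (cross product ≤ 0).
  4. Final stack is the convex hull in CCW order: (-8, -9), (7, -6), (10, -5), (-9, 7).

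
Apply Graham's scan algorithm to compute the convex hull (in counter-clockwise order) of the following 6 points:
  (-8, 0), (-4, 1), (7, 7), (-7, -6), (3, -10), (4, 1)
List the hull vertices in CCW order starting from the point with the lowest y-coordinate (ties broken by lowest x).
Hull (CCW) = [(3, -10), (7, 7), (-8, 0), (-7, -6)]

Graham scan procedure:
  1. Find the pivot p₀ = point with lowest y (tie → lowest x): (3, -10).
  2. Sort the remaining points by polar angle around p₀.
  3. Walk through sorted points, maintaining a stack; pop the top while the last three entries make a non-left turn (cross product ≤ 0).
  4. Final stack is the convex hull in CCW order: (3, -10), (7, 7), (-8, 0), (-7, -6).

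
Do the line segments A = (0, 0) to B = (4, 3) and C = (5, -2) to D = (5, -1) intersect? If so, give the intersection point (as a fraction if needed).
No (intersection of containing lines falls outside at least one segment)

Parametrize and solve: t = 5/4, s = 23/4. At least one of these is outside [0, 1], so the segments do not intersect.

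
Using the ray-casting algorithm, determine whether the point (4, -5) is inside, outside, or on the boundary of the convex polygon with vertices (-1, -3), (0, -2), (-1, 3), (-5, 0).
The point (4, -5) lies strictly outside the polygon

Cast a horizontal ray to the right from the query point and count how many polygon edges it crosses (each edge strictly once or zero times, handled with the usual half-open convention). 
Parity of crossings → even ⇒ outside.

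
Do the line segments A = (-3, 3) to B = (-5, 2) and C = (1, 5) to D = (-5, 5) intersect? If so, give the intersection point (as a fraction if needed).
No (intersection of containing lines falls outside at least one segment)

Parametrize and solve: t = -2, s = 0. At least one of these is outside [0, 1], so the segments do not intersect.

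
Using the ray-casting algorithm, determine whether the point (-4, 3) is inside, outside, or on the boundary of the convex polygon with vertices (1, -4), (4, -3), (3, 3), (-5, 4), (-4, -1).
The point (-4, 3) lies strictly inside the polygon

Cast a horizontal ray to the right from the query point and count how many polygon edges it crosses (each edge strictly once or zero times, handled with the usual half-open convention). 
Parity of crossings → odd ⇒ inside.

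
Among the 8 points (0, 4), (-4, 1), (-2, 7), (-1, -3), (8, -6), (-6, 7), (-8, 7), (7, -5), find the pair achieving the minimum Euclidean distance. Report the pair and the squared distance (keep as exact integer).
Pair = ((8, -6), (7, -5)); squared distance = 2

Compute all C(8, 2) = 28 pairwise squared distances (x_i − x_j)² + (y_i − y_j)². The minimum is 2, attained by the pair ((8, -6), (7, -5)).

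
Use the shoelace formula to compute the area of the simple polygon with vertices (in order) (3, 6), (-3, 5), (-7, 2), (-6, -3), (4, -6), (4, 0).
Area = 191/2

Shoelace formula: Area = (1/2) |Σ_i (x_i · y_{i+1} − x_{i+1} · y_i)| (indices mod n). Compute each cross term:
  (3)(5) − (-3)(6) = 33
  (-3)(2) − (-7)(5) = 29
  (-7)(-3) − (-6)(2) = 33
  (-6)(-6) − (4)(-3) = 48
  (4)(0) − (4)(-6) = 24
  (4)(6) − (3)(0) = 24
Sum = 191, so (signed) Area = 191/2 = 191/2, |Area| = 191/2.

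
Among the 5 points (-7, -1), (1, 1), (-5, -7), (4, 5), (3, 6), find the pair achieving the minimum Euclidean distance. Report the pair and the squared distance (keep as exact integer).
Pair = ((4, 5), (3, 6)); squared distance = 2

Compute all C(5, 2) = 10 pairwise squared distances (x_i − x_j)² + (y_i − y_j)². The minimum is 2, attained by the pair ((4, 5), (3, 6)).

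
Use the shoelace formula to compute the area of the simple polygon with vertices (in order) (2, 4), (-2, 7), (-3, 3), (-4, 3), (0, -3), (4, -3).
Area = 43

Shoelace formula: Area = (1/2) |Σ_i (x_i · y_{i+1} − x_{i+1} · y_i)| (indices mod n). Compute each cross term:
  (2)(7) − (-2)(4) = 22
  (-2)(3) − (-3)(7) = 15
  (-3)(3) − (-4)(3) = 3
  (-4)(-3) − (0)(3) = 12
  (0)(-3) − (4)(-3) = 12
  (4)(4) − (2)(-3) = 22
Sum = 86, so (signed) Area = 86/2 = 43, |Area| = 43.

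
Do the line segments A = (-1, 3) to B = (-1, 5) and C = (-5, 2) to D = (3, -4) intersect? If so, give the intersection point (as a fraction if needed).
No (intersection of containing lines falls outside at least one segment)

Parametrize and solve: t = -2, s = 1/2. At least one of these is outside [0, 1], so the segments do not intersect.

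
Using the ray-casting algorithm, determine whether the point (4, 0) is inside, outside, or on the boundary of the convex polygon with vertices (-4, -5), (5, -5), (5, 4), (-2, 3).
The point (4, 0) lies strictly inside the polygon

Cast a horizontal ray to the right from the query point and count how many polygon edges it crosses (each edge strictly once or zero times, handled with the usual half-open convention). 
Parity of crossings → odd ⇒ inside.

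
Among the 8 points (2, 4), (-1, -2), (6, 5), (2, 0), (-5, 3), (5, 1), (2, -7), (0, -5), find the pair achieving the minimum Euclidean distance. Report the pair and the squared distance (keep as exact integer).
Pair = ((2, -7), (0, -5)); squared distance = 8

Compute all C(8, 2) = 28 pairwise squared distances (x_i − x_j)² + (y_i − y_j)². The minimum is 8, attained by the pair ((2, -7), (0, -5)).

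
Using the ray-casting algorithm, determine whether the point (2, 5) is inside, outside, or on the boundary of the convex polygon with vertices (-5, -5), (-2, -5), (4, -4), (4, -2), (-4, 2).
The point (2, 5) lies strictly outside the polygon

Cast a horizontal ray to the right from the query point and count how many polygon edges it crosses (each edge strictly once or zero times, handled with the usual half-open convention). 
Parity of crossings → even ⇒ outside.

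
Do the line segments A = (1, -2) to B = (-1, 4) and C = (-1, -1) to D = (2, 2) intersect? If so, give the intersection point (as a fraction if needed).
Yes; intersection at (1/4, 1/4) (t = 3/8 on AB, s = 5/12 on CD)

Parametrize AB as A + t(B − A) = (1 + -2 t, -2 + 6 t) and CD as C + s(D − C) = (-1 + 3 s, -1 + 3 s). Solve the linear system for (t, s). Determinant = 24 ≠ 0, so a unique intersection of the containing lines exists. Solution: t = 3/8, s = 5/12 — both in [0, 1], so the segments cross. Intersection point: (1/4, 1/4).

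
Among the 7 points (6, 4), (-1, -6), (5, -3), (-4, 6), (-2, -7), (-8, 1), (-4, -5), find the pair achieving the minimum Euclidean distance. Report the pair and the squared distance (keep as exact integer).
Pair = ((-1, -6), (-2, -7)); squared distance = 2

Compute all C(7, 2) = 21 pairwise squared distances (x_i − x_j)² + (y_i − y_j)². The minimum is 2, attained by the pair ((-1, -6), (-2, -7)).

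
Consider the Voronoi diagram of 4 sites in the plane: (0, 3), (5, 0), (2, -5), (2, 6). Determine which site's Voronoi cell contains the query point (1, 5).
Nearest site = (2, 6)

The Voronoi cell of site s contains exactly those query points closer to s than to any other site. Compute squared distances from q = (1, 5) to each site:
  (2 − 1)² + (6 − 5)² = 2
  (0 − 1)² + (3 − 5)² = 5
  (5 − 1)² + (0 − 5)² = 41
  (2 − 1)² + (-5 − 5)² = 101
Minimum is attained by (2, 6), so q lies in its Voronoi cell.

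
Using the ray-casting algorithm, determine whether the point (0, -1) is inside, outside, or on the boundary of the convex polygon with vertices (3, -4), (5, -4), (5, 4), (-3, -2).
The point (0, -1) lies strictly inside the polygon

Cast a horizontal ray to the right from the query point and count how many polygon edges it crosses (each edge strictly once or zero times, handled with the usual half-open convention). 
Parity of crossings → odd ⇒ inside.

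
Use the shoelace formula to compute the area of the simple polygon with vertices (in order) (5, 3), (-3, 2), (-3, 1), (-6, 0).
Area = 5

Shoelace formula: Area = (1/2) |Σ_i (x_i · y_{i+1} − x_{i+1} · y_i)| (indices mod n). Compute each cross term:
  (5)(2) − (-3)(3) = 19
  (-3)(1) − (-3)(2) = 3
  (-3)(0) − (-6)(1) = 6
  (-6)(3) − (5)(0) = -18
Sum = 10, so (signed) Area = 10/2 = 5, |Area| = 5.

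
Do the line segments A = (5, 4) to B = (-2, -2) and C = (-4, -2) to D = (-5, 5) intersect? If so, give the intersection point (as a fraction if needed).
No (intersection of containing lines falls outside at least one segment)

Parametrize and solve: t = 69/55, s = -12/55. At least one of these is outside [0, 1], so the segments do not intersect.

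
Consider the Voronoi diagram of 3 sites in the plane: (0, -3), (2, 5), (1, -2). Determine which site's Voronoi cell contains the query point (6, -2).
Nearest site = (1, -2)

The Voronoi cell of site s contains exactly those query points closer to s than to any other site. Compute squared distances from q = (6, -2) to each site:
  (1 − 6)² + (-2 − -2)² = 25
  (0 − 6)² + (-3 − -2)² = 37
  (2 − 6)² + (5 − -2)² = 65
Minimum is attained by (1, -2), so q lies in its Voronoi cell.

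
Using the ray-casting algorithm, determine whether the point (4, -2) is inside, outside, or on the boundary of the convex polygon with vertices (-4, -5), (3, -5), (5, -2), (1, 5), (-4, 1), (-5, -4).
The point (4, -2) lies strictly inside the polygon

Cast a horizontal ray to the right from the query point and count how many polygon edges it crosses (each edge strictly once or zero times, handled with the usual half-open convention). 
Parity of crossings → odd ⇒ inside.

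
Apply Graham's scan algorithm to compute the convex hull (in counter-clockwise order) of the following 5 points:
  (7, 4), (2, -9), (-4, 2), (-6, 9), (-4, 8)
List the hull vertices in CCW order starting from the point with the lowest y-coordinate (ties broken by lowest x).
Hull (CCW) = [(2, -9), (7, 4), (-6, 9), (-4, 2)]

Graham scan procedure:
  1. Find the pivot p₀ = point with lowest y (tie → lowest x): (2, -9).
  2. Sort the remaining points by polar angle around p₀.
  3. Walk through sorted points, maintaining a stack; pop the top while the last three entries make a non-left turn (cross product ≤ 0).
  4. Final stack is the convex hull in CCW order: (2, -9), (7, 4), (-6, 9), (-4, 2).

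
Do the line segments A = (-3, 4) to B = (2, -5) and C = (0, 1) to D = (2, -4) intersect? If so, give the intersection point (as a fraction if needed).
No (intersection of containing lines falls outside at least one segment)

Parametrize and solve: t = 9/7, s = 12/7. At least one of these is outside [0, 1], so the segments do not intersect.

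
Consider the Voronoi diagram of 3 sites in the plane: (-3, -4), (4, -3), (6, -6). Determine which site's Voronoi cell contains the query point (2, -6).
Nearest site = (4, -3)

The Voronoi cell of site s contains exactly those query points closer to s than to any other site. Compute squared distances from q = (2, -6) to each site:
  (4 − 2)² + (-3 − -6)² = 13
  (6 − 2)² + (-6 − -6)² = 16
  (-3 − 2)² + (-4 − -6)² = 29
Minimum is attained by (4, -3), so q lies in its Voronoi cell.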